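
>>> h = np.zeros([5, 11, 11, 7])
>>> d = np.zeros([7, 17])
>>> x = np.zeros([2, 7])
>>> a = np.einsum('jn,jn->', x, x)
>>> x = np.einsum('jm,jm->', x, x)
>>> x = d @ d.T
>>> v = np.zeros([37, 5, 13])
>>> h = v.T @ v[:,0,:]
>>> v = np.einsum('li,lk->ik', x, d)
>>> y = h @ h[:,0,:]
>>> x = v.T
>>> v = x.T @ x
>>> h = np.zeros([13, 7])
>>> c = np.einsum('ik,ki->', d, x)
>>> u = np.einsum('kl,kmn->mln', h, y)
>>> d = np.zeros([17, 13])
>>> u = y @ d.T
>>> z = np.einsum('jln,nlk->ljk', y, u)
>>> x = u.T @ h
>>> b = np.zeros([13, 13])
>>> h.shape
(13, 7)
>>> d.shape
(17, 13)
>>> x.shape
(17, 5, 7)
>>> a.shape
()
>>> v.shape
(7, 7)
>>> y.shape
(13, 5, 13)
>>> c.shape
()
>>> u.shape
(13, 5, 17)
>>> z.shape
(5, 13, 17)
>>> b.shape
(13, 13)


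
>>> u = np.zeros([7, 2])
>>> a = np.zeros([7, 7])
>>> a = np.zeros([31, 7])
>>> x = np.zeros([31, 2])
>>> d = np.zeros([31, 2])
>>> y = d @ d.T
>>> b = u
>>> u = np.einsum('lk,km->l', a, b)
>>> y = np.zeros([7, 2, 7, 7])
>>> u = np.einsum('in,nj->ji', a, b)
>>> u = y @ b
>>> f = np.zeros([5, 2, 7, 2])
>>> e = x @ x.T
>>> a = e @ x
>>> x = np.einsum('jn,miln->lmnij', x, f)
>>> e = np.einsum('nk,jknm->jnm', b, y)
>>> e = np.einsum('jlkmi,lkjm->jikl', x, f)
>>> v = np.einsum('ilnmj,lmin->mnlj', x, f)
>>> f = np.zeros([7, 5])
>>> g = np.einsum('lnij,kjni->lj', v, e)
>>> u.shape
(7, 2, 7, 2)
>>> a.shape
(31, 2)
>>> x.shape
(7, 5, 2, 2, 31)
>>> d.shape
(31, 2)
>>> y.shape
(7, 2, 7, 7)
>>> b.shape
(7, 2)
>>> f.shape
(7, 5)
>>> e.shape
(7, 31, 2, 5)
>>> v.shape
(2, 2, 5, 31)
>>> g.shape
(2, 31)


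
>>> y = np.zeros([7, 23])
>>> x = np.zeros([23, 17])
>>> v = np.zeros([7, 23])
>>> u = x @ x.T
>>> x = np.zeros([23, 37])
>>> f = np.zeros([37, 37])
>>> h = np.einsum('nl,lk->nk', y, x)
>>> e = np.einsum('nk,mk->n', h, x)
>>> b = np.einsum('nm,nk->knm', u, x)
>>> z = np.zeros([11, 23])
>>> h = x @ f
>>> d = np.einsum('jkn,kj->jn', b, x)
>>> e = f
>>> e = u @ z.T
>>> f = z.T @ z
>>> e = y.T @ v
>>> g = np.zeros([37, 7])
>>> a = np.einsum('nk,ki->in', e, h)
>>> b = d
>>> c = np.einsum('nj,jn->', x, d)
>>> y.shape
(7, 23)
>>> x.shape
(23, 37)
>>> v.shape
(7, 23)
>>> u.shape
(23, 23)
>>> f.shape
(23, 23)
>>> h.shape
(23, 37)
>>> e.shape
(23, 23)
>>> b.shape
(37, 23)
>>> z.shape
(11, 23)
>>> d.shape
(37, 23)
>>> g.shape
(37, 7)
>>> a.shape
(37, 23)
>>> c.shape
()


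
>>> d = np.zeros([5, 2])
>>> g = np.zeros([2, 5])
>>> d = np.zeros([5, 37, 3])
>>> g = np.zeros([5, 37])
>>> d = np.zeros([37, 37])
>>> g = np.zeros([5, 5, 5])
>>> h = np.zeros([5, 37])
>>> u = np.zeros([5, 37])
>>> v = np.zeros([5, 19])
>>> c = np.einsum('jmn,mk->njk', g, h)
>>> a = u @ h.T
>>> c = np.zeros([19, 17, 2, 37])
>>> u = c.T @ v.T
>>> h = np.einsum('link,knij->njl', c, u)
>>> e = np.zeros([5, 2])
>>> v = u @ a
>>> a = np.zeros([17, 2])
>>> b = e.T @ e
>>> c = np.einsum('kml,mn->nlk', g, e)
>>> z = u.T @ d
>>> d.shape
(37, 37)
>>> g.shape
(5, 5, 5)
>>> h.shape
(2, 5, 19)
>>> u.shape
(37, 2, 17, 5)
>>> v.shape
(37, 2, 17, 5)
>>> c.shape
(2, 5, 5)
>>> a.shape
(17, 2)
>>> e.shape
(5, 2)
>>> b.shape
(2, 2)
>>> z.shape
(5, 17, 2, 37)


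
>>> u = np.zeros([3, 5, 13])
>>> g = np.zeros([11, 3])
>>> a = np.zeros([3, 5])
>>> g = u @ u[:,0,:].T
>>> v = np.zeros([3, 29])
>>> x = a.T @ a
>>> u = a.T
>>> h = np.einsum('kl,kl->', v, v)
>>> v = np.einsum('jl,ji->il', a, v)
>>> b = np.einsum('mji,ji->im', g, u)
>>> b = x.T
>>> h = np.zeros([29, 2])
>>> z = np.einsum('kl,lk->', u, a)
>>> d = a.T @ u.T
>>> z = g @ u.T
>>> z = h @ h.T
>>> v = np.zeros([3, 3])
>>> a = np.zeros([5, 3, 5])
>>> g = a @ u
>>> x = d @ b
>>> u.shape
(5, 3)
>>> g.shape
(5, 3, 3)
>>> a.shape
(5, 3, 5)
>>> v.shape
(3, 3)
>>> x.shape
(5, 5)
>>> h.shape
(29, 2)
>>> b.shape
(5, 5)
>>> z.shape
(29, 29)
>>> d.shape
(5, 5)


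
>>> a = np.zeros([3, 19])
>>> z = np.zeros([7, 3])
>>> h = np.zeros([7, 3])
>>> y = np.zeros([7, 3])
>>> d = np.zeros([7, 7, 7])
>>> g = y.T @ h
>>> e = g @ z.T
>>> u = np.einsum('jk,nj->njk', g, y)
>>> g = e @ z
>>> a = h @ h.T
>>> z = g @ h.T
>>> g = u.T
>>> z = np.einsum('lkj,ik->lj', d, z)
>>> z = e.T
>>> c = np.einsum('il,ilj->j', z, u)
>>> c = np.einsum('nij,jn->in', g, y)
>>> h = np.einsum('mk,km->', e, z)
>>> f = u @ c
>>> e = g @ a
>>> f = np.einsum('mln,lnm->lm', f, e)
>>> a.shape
(7, 7)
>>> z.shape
(7, 3)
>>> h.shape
()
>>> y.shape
(7, 3)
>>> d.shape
(7, 7, 7)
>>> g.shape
(3, 3, 7)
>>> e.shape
(3, 3, 7)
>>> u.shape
(7, 3, 3)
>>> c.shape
(3, 3)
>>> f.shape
(3, 7)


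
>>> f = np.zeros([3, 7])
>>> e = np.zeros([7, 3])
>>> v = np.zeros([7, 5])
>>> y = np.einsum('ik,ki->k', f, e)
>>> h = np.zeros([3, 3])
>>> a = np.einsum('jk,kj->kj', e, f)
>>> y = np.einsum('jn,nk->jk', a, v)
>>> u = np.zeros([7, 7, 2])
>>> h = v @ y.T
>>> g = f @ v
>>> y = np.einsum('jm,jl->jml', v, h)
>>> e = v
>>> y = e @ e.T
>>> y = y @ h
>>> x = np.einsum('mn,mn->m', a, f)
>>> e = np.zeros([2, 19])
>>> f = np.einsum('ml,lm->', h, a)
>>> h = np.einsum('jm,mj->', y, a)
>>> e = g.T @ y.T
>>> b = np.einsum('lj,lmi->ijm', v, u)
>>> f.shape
()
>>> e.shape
(5, 7)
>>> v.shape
(7, 5)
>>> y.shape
(7, 3)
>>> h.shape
()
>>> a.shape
(3, 7)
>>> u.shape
(7, 7, 2)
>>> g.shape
(3, 5)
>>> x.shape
(3,)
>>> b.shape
(2, 5, 7)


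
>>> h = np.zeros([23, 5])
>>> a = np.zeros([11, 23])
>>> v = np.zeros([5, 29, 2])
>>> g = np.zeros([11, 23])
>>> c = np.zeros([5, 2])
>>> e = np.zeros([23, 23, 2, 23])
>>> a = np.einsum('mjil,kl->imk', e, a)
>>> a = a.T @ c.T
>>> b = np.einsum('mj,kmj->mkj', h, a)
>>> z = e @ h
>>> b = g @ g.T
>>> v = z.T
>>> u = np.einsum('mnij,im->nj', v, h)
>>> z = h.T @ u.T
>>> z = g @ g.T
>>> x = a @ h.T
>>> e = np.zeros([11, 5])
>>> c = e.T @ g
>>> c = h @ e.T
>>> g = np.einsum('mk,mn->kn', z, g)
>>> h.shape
(23, 5)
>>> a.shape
(11, 23, 5)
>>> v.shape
(5, 2, 23, 23)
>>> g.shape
(11, 23)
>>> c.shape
(23, 11)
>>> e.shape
(11, 5)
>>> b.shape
(11, 11)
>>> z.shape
(11, 11)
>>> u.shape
(2, 23)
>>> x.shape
(11, 23, 23)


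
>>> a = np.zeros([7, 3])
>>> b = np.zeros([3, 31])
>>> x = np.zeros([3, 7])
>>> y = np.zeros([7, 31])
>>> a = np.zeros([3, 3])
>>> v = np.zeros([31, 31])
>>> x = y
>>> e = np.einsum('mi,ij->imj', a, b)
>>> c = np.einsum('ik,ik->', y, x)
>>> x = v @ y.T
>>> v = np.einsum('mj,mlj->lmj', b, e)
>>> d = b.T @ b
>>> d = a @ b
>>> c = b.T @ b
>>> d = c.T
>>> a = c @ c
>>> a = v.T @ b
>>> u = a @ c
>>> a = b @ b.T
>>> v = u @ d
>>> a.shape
(3, 3)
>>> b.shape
(3, 31)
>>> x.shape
(31, 7)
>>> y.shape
(7, 31)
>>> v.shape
(31, 3, 31)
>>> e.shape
(3, 3, 31)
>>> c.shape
(31, 31)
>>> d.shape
(31, 31)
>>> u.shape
(31, 3, 31)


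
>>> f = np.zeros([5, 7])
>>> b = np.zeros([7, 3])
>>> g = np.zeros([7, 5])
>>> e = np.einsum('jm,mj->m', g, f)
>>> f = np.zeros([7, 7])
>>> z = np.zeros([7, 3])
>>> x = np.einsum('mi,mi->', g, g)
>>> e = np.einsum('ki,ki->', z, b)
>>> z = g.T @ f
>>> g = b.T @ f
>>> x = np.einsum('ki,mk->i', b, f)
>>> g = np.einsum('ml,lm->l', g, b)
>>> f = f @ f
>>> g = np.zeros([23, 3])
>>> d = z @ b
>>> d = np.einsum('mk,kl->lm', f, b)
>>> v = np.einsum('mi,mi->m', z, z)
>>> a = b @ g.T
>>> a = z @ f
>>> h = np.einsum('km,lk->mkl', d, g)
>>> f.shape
(7, 7)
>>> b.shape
(7, 3)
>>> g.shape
(23, 3)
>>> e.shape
()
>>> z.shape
(5, 7)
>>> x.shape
(3,)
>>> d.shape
(3, 7)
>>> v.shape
(5,)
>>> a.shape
(5, 7)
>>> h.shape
(7, 3, 23)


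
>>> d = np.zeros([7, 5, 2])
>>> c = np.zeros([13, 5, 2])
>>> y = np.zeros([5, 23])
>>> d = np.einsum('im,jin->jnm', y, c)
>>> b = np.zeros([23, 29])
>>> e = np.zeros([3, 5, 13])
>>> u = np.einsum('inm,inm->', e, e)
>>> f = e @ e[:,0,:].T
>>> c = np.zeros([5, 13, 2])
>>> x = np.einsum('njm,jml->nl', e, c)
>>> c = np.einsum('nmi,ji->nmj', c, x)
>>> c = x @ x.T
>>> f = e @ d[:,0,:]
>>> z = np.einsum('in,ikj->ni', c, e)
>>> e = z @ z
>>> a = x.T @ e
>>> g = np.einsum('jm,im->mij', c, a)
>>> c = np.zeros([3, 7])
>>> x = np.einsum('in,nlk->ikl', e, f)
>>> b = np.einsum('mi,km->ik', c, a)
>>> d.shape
(13, 2, 23)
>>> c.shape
(3, 7)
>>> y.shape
(5, 23)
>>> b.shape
(7, 2)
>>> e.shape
(3, 3)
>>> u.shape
()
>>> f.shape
(3, 5, 23)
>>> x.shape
(3, 23, 5)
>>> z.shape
(3, 3)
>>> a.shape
(2, 3)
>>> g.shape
(3, 2, 3)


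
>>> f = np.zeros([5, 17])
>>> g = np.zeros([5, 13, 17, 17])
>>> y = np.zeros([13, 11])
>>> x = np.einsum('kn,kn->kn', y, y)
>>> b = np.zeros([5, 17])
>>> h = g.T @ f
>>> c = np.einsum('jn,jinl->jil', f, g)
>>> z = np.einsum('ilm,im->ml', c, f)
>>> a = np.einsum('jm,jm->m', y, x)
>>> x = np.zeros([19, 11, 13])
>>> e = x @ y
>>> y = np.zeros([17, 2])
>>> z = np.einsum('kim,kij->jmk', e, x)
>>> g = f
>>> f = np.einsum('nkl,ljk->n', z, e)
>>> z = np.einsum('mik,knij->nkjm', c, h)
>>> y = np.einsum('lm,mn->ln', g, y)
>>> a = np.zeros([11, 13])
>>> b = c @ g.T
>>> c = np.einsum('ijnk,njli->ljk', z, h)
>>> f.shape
(13,)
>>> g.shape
(5, 17)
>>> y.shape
(5, 2)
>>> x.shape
(19, 11, 13)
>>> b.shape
(5, 13, 5)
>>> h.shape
(17, 17, 13, 17)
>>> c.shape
(13, 17, 5)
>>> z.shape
(17, 17, 17, 5)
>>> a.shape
(11, 13)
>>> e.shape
(19, 11, 11)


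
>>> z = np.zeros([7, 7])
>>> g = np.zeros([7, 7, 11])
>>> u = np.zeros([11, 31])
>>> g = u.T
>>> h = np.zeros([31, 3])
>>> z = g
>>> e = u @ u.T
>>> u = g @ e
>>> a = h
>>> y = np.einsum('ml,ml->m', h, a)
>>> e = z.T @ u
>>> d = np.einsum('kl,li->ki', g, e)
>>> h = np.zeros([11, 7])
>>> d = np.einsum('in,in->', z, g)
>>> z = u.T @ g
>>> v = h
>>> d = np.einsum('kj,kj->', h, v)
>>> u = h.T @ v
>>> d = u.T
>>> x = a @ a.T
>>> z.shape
(11, 11)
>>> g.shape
(31, 11)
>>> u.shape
(7, 7)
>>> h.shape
(11, 7)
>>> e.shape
(11, 11)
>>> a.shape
(31, 3)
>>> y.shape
(31,)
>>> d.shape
(7, 7)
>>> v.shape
(11, 7)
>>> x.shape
(31, 31)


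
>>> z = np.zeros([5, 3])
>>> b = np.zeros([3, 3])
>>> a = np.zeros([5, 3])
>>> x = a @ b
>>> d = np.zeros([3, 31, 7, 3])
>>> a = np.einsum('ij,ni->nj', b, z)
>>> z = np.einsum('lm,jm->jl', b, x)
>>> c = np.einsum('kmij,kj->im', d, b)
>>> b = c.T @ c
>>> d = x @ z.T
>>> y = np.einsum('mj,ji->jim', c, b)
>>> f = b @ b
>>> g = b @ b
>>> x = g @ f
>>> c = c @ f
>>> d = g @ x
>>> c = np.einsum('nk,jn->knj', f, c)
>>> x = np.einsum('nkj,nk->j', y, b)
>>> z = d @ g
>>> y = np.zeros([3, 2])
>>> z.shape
(31, 31)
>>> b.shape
(31, 31)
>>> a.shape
(5, 3)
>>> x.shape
(7,)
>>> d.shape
(31, 31)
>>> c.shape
(31, 31, 7)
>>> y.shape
(3, 2)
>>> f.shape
(31, 31)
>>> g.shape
(31, 31)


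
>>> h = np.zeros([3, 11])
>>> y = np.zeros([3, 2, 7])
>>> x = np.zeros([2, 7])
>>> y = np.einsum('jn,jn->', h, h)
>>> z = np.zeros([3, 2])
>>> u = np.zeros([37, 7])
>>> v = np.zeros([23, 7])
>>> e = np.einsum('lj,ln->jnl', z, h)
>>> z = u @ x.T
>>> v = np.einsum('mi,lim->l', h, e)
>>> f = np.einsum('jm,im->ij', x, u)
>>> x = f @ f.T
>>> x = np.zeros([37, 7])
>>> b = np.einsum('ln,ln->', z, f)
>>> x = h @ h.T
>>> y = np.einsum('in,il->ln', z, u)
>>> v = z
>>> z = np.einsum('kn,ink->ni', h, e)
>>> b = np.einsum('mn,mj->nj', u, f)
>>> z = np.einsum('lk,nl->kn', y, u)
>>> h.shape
(3, 11)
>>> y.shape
(7, 2)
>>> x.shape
(3, 3)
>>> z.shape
(2, 37)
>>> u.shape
(37, 7)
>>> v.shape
(37, 2)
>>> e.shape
(2, 11, 3)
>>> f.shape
(37, 2)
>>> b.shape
(7, 2)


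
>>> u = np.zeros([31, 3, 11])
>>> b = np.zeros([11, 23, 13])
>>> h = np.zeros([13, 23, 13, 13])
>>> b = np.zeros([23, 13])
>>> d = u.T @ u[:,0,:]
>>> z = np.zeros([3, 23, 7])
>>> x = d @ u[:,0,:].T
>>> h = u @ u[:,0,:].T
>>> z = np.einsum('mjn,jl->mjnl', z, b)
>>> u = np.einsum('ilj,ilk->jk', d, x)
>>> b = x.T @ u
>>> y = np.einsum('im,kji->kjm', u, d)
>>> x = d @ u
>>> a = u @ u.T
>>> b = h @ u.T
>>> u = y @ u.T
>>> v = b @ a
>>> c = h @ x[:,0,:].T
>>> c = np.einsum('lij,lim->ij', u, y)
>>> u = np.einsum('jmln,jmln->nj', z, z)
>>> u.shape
(13, 3)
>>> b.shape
(31, 3, 11)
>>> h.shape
(31, 3, 31)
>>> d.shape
(11, 3, 11)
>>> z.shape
(3, 23, 7, 13)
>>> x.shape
(11, 3, 31)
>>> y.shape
(11, 3, 31)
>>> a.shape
(11, 11)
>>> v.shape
(31, 3, 11)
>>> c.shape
(3, 11)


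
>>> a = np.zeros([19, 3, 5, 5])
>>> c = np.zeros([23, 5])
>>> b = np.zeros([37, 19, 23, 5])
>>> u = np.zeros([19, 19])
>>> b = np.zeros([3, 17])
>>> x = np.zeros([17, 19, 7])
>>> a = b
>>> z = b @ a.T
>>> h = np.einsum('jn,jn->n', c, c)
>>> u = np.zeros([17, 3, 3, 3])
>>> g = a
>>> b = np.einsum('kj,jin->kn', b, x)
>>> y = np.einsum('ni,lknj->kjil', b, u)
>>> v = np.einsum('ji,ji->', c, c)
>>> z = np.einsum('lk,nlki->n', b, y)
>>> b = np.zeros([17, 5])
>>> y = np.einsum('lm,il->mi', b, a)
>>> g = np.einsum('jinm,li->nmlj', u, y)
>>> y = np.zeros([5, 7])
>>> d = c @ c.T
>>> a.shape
(3, 17)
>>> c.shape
(23, 5)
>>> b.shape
(17, 5)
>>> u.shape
(17, 3, 3, 3)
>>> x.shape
(17, 19, 7)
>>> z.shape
(3,)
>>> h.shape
(5,)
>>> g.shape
(3, 3, 5, 17)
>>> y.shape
(5, 7)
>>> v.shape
()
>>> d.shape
(23, 23)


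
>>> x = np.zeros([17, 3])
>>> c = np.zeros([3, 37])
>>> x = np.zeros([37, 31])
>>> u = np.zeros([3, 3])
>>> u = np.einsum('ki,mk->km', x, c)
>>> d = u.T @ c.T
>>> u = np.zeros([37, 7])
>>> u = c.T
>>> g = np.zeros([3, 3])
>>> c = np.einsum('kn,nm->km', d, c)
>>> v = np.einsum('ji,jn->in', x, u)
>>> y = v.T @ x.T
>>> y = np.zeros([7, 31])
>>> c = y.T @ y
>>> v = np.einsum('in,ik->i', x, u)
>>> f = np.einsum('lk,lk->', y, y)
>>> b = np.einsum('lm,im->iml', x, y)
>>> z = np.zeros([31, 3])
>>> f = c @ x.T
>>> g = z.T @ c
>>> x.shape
(37, 31)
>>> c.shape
(31, 31)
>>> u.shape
(37, 3)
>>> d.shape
(3, 3)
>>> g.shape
(3, 31)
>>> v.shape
(37,)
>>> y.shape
(7, 31)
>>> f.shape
(31, 37)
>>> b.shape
(7, 31, 37)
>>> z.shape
(31, 3)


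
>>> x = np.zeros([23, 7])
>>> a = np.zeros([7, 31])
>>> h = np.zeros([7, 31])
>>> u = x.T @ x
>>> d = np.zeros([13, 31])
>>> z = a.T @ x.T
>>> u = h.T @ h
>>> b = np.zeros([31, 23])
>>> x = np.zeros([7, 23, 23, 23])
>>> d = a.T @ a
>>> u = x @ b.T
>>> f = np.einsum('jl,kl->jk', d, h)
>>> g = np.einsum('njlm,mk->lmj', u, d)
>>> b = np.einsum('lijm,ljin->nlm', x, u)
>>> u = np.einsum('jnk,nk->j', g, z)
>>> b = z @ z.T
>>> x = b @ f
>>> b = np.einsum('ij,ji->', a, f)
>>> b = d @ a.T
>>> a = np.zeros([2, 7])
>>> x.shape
(31, 7)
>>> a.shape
(2, 7)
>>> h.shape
(7, 31)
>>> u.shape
(23,)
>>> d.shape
(31, 31)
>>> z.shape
(31, 23)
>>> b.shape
(31, 7)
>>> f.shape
(31, 7)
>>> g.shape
(23, 31, 23)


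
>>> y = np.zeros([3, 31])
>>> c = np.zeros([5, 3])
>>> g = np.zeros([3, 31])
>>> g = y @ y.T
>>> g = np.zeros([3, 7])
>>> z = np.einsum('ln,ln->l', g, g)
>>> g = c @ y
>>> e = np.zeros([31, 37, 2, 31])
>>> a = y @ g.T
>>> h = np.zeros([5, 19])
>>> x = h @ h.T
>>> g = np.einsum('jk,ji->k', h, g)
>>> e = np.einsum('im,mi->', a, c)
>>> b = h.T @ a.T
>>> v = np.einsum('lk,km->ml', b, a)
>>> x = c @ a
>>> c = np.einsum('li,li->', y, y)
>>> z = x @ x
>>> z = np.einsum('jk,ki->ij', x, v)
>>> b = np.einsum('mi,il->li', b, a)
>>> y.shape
(3, 31)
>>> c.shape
()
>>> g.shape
(19,)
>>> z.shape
(19, 5)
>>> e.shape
()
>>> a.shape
(3, 5)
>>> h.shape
(5, 19)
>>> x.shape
(5, 5)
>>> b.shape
(5, 3)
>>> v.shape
(5, 19)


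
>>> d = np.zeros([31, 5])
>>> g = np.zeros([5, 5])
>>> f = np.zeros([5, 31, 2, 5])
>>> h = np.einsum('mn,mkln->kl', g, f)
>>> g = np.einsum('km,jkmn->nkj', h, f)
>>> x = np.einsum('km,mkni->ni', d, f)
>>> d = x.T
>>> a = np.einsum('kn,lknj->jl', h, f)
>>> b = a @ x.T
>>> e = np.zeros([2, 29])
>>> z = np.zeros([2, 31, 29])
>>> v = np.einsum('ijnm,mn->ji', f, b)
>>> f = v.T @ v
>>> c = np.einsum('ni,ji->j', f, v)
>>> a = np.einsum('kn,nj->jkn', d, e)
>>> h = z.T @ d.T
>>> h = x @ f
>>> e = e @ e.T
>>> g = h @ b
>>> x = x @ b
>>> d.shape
(5, 2)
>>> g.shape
(2, 2)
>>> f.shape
(5, 5)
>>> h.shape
(2, 5)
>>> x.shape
(2, 2)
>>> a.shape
(29, 5, 2)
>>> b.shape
(5, 2)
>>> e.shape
(2, 2)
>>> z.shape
(2, 31, 29)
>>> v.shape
(31, 5)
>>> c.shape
(31,)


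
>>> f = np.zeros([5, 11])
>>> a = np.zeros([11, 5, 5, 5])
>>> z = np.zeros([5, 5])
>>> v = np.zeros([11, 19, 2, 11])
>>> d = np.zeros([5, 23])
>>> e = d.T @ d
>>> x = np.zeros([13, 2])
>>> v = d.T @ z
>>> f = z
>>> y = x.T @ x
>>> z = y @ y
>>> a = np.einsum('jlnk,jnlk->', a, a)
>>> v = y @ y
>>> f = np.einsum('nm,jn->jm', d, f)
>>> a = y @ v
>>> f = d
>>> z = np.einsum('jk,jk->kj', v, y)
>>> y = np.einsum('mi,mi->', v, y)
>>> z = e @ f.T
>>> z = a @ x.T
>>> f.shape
(5, 23)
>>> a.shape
(2, 2)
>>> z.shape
(2, 13)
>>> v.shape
(2, 2)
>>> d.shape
(5, 23)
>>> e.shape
(23, 23)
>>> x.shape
(13, 2)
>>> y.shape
()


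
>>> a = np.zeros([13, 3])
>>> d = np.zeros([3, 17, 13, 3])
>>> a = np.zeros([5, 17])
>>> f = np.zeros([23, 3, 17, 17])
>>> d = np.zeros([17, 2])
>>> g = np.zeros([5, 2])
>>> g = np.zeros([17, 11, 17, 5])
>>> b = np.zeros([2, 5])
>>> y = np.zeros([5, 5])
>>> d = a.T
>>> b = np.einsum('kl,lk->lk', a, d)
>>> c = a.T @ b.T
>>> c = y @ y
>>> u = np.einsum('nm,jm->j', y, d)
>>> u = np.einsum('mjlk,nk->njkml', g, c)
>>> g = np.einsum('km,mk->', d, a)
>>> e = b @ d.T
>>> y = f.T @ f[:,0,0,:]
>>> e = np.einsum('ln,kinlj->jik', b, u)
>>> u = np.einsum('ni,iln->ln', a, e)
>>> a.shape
(5, 17)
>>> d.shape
(17, 5)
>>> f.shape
(23, 3, 17, 17)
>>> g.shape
()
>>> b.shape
(17, 5)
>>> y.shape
(17, 17, 3, 17)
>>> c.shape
(5, 5)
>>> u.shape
(11, 5)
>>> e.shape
(17, 11, 5)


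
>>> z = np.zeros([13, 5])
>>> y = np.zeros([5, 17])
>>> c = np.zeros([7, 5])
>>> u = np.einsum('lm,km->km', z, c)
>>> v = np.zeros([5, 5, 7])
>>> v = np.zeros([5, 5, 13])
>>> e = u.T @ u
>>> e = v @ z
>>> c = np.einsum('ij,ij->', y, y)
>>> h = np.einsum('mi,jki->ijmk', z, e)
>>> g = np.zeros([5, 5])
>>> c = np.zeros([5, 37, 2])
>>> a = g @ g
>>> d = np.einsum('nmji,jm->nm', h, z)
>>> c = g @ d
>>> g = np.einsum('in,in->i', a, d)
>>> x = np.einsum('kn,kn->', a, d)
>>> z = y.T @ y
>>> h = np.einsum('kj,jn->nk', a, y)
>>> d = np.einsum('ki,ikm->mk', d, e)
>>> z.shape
(17, 17)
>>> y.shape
(5, 17)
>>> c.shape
(5, 5)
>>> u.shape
(7, 5)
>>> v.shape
(5, 5, 13)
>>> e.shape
(5, 5, 5)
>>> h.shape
(17, 5)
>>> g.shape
(5,)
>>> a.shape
(5, 5)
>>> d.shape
(5, 5)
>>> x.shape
()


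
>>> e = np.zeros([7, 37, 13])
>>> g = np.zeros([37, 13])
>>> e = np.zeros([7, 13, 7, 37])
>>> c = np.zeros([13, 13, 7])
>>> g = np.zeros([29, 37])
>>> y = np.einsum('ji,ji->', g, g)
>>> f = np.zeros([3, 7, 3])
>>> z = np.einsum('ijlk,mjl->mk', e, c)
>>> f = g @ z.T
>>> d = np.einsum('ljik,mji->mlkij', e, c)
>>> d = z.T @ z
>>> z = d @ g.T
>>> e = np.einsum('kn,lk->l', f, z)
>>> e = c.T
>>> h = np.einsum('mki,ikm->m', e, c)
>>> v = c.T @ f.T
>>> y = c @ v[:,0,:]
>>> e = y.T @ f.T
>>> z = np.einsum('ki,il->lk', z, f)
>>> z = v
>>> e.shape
(29, 13, 29)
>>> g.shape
(29, 37)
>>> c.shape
(13, 13, 7)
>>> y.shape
(13, 13, 29)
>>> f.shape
(29, 13)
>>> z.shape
(7, 13, 29)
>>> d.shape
(37, 37)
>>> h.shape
(7,)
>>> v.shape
(7, 13, 29)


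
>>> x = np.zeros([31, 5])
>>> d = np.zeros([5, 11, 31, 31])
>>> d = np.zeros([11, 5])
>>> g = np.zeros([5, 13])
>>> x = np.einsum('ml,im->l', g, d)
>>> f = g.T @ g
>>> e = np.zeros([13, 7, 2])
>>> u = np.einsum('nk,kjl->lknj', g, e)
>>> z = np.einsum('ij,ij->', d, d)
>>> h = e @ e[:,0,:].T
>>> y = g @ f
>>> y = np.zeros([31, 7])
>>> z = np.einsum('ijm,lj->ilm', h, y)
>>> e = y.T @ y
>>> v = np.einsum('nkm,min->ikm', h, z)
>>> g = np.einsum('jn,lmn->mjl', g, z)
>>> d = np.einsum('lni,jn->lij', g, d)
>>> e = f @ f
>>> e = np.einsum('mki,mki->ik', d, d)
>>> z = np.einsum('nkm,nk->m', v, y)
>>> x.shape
(13,)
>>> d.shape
(31, 13, 11)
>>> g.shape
(31, 5, 13)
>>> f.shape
(13, 13)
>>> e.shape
(11, 13)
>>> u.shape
(2, 13, 5, 7)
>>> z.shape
(13,)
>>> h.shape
(13, 7, 13)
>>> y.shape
(31, 7)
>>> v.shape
(31, 7, 13)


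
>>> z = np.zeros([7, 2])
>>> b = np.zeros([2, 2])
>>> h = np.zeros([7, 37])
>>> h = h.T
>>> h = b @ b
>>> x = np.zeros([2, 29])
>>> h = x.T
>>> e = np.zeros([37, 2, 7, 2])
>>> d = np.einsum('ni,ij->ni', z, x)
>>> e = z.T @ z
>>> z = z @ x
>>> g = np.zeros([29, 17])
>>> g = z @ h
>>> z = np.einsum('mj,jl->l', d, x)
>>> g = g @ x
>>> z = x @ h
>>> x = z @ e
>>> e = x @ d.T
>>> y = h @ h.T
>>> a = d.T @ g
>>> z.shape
(2, 2)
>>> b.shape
(2, 2)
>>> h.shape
(29, 2)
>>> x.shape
(2, 2)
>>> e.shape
(2, 7)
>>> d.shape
(7, 2)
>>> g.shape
(7, 29)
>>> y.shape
(29, 29)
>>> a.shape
(2, 29)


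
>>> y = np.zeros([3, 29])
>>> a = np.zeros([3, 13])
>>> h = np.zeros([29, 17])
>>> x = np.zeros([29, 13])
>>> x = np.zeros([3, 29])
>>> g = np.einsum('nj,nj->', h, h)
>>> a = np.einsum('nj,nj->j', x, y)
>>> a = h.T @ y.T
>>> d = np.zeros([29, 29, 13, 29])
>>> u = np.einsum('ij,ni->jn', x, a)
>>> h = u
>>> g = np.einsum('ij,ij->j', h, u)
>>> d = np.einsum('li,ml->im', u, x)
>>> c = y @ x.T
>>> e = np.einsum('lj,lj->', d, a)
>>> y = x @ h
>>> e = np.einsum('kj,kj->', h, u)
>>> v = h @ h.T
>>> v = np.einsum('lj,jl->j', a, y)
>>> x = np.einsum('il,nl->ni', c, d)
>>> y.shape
(3, 17)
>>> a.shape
(17, 3)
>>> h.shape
(29, 17)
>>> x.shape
(17, 3)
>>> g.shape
(17,)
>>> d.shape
(17, 3)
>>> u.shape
(29, 17)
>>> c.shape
(3, 3)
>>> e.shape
()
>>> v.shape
(3,)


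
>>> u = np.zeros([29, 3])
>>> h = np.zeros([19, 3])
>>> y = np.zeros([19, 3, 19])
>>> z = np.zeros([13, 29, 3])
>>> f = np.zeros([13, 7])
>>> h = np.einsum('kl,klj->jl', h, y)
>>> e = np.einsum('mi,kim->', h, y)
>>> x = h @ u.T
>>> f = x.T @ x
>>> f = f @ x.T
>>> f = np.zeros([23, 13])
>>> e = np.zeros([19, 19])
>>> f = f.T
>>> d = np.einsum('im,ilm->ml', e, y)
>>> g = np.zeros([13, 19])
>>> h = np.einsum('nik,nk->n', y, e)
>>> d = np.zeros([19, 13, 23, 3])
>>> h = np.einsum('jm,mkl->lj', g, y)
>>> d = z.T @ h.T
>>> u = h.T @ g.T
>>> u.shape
(13, 13)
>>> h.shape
(19, 13)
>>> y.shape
(19, 3, 19)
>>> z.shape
(13, 29, 3)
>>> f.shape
(13, 23)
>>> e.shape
(19, 19)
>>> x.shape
(19, 29)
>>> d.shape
(3, 29, 19)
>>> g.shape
(13, 19)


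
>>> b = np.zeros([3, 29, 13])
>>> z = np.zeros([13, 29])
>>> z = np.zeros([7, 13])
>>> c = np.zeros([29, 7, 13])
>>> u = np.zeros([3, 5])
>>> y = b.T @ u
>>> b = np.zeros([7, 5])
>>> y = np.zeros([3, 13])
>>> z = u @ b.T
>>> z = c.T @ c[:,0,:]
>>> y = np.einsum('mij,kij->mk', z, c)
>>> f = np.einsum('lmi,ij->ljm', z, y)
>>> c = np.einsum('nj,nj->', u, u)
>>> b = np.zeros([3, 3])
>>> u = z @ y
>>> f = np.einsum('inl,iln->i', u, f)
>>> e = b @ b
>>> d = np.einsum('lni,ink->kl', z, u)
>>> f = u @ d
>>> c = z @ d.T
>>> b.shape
(3, 3)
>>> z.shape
(13, 7, 13)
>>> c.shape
(13, 7, 29)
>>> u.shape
(13, 7, 29)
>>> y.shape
(13, 29)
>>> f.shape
(13, 7, 13)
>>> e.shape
(3, 3)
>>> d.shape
(29, 13)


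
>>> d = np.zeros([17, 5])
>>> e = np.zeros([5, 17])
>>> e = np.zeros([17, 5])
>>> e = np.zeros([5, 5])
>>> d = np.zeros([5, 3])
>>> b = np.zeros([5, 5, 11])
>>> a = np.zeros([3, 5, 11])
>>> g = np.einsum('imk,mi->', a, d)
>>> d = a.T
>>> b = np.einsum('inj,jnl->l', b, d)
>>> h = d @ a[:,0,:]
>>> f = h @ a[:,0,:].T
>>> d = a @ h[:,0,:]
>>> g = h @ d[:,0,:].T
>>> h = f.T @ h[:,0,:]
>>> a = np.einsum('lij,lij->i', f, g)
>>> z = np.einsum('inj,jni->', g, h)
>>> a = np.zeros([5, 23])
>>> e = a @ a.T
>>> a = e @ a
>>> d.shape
(3, 5, 11)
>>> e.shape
(5, 5)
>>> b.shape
(3,)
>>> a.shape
(5, 23)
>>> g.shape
(11, 5, 3)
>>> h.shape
(3, 5, 11)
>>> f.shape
(11, 5, 3)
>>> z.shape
()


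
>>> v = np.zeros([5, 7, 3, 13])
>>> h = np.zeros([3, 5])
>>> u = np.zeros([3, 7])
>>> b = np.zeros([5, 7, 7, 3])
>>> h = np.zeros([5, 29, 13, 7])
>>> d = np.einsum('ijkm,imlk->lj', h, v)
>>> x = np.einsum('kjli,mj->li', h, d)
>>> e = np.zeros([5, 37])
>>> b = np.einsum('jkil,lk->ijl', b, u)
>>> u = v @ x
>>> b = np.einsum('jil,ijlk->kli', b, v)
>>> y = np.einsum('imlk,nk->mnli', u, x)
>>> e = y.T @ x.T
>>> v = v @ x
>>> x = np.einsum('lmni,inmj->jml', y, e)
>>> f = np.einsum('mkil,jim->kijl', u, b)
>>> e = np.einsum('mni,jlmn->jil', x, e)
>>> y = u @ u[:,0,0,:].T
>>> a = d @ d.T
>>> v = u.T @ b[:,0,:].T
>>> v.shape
(7, 3, 7, 13)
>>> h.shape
(5, 29, 13, 7)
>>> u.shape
(5, 7, 3, 7)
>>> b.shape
(13, 3, 5)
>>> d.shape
(3, 29)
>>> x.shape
(13, 13, 7)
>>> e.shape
(5, 7, 3)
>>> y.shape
(5, 7, 3, 5)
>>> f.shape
(7, 3, 13, 7)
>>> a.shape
(3, 3)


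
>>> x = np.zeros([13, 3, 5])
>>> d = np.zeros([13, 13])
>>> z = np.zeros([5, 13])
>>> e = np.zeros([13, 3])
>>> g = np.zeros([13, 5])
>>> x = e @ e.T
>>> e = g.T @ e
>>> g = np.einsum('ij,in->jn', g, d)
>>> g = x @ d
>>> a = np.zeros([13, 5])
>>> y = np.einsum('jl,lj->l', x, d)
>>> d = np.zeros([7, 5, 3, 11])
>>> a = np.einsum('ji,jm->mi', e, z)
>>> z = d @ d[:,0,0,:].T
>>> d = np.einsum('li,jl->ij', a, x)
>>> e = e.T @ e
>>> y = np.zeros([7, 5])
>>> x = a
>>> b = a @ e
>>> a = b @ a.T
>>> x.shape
(13, 3)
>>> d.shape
(3, 13)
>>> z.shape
(7, 5, 3, 7)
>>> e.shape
(3, 3)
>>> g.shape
(13, 13)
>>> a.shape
(13, 13)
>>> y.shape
(7, 5)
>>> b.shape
(13, 3)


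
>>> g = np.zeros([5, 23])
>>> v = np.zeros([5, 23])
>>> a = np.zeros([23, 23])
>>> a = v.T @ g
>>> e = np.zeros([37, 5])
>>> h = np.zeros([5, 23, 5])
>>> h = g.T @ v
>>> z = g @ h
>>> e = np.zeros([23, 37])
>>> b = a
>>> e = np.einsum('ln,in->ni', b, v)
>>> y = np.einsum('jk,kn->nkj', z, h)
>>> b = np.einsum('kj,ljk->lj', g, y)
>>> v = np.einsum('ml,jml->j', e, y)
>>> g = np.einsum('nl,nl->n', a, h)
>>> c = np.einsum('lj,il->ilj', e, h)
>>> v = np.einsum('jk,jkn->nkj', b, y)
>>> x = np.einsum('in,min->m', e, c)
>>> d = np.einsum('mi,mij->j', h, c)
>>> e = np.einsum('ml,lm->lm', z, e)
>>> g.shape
(23,)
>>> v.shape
(5, 23, 23)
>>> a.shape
(23, 23)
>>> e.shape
(23, 5)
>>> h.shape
(23, 23)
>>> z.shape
(5, 23)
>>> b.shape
(23, 23)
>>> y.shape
(23, 23, 5)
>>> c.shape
(23, 23, 5)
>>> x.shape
(23,)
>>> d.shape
(5,)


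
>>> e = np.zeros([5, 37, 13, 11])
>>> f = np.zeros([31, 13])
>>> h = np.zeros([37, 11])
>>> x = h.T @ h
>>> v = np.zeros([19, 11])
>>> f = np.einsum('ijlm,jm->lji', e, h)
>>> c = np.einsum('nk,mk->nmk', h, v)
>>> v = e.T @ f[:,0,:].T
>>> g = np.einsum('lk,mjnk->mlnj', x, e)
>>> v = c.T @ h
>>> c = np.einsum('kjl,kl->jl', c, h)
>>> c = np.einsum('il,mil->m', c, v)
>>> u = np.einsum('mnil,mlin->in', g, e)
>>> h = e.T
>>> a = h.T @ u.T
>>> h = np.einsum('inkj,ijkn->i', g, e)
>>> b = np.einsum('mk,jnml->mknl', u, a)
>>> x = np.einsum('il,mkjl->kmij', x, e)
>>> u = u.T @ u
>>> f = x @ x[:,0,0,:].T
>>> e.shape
(5, 37, 13, 11)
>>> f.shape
(37, 5, 11, 37)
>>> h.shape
(5,)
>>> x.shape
(37, 5, 11, 13)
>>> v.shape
(11, 19, 11)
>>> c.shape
(11,)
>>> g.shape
(5, 11, 13, 37)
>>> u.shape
(11, 11)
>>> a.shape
(5, 37, 13, 13)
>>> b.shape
(13, 11, 37, 13)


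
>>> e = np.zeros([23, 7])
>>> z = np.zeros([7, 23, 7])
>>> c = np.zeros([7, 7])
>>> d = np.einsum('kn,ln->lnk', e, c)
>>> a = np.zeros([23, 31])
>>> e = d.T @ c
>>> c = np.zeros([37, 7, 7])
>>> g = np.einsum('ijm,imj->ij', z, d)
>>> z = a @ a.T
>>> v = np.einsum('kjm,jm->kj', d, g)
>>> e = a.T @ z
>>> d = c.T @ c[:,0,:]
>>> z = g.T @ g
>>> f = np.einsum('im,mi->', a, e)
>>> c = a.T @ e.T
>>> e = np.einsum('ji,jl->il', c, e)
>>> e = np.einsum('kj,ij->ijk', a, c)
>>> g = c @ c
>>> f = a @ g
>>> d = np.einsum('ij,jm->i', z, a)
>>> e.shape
(31, 31, 23)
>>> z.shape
(23, 23)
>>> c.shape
(31, 31)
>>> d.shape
(23,)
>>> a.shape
(23, 31)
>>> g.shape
(31, 31)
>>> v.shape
(7, 7)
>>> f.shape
(23, 31)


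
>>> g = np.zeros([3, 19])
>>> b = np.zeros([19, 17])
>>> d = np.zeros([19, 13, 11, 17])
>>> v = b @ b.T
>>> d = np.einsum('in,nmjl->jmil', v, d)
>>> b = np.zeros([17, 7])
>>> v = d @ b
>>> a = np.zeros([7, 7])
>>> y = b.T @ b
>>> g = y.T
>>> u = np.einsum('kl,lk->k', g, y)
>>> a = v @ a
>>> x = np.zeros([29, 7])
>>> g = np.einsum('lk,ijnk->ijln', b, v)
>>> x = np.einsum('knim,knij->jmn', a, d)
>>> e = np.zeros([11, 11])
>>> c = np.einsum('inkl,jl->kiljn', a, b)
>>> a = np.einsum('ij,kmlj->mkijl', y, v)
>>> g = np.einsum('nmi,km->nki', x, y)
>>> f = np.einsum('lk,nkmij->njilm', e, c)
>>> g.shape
(17, 7, 13)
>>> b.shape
(17, 7)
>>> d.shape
(11, 13, 19, 17)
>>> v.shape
(11, 13, 19, 7)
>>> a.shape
(13, 11, 7, 7, 19)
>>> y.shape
(7, 7)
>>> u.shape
(7,)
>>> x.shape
(17, 7, 13)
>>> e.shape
(11, 11)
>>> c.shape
(19, 11, 7, 17, 13)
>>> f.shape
(19, 13, 17, 11, 7)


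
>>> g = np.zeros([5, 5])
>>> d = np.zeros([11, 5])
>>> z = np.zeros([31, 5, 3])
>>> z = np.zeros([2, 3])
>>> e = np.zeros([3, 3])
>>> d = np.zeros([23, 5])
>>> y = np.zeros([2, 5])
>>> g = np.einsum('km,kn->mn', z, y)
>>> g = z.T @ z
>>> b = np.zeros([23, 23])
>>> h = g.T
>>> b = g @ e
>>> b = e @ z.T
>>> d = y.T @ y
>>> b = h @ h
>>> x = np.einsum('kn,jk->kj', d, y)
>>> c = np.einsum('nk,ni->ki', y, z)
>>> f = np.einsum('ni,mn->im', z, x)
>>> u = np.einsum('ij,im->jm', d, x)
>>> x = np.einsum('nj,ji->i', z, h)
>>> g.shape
(3, 3)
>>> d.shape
(5, 5)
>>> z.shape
(2, 3)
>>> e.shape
(3, 3)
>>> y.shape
(2, 5)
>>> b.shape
(3, 3)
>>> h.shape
(3, 3)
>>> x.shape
(3,)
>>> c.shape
(5, 3)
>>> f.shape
(3, 5)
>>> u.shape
(5, 2)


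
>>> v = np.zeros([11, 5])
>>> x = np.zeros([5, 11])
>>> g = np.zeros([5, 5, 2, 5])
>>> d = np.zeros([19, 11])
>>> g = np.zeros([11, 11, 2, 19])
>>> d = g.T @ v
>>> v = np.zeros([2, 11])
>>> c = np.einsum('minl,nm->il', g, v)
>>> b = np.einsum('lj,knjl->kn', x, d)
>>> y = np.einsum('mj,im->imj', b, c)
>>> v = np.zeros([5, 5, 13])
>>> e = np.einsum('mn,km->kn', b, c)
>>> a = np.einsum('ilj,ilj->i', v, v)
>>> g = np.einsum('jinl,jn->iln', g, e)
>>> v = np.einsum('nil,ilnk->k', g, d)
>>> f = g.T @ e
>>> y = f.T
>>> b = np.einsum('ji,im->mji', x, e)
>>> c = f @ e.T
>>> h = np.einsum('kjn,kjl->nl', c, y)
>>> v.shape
(5,)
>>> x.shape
(5, 11)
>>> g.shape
(11, 19, 2)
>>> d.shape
(19, 2, 11, 5)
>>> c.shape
(2, 19, 11)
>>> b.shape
(2, 5, 11)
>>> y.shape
(2, 19, 2)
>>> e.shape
(11, 2)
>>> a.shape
(5,)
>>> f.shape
(2, 19, 2)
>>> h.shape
(11, 2)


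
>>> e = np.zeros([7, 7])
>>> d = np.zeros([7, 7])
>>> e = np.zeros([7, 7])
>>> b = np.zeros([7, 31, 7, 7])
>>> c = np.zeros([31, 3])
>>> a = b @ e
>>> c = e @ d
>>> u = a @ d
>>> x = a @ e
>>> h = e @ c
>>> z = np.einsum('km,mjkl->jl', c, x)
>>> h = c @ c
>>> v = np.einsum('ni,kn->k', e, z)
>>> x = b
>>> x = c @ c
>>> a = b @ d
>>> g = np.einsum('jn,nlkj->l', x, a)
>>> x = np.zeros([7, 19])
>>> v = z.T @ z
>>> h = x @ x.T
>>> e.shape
(7, 7)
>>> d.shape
(7, 7)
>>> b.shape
(7, 31, 7, 7)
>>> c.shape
(7, 7)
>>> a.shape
(7, 31, 7, 7)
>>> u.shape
(7, 31, 7, 7)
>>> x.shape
(7, 19)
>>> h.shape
(7, 7)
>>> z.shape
(31, 7)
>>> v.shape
(7, 7)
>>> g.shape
(31,)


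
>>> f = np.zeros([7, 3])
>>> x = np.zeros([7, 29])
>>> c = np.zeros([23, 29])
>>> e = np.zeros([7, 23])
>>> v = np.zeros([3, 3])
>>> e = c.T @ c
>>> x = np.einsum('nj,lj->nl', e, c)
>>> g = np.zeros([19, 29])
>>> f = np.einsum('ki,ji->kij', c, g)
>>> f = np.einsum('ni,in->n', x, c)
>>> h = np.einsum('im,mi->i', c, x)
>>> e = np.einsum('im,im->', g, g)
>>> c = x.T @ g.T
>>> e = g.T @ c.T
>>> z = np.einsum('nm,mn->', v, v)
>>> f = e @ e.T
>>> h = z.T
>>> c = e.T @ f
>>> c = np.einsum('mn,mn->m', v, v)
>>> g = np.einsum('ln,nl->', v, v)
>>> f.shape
(29, 29)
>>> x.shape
(29, 23)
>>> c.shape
(3,)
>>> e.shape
(29, 23)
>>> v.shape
(3, 3)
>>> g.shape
()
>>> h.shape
()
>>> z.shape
()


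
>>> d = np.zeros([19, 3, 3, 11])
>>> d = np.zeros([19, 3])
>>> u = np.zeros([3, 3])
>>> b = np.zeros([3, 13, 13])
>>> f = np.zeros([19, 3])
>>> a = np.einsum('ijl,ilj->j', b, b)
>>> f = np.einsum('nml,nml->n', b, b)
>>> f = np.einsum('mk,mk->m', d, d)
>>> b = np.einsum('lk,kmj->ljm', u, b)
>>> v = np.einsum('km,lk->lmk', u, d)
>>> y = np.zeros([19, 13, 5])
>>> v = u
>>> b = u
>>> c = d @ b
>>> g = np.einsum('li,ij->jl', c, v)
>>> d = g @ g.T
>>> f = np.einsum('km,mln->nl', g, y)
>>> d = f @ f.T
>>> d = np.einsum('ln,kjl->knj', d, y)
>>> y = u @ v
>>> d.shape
(19, 5, 13)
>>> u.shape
(3, 3)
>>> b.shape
(3, 3)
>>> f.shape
(5, 13)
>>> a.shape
(13,)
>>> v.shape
(3, 3)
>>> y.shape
(3, 3)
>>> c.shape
(19, 3)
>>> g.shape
(3, 19)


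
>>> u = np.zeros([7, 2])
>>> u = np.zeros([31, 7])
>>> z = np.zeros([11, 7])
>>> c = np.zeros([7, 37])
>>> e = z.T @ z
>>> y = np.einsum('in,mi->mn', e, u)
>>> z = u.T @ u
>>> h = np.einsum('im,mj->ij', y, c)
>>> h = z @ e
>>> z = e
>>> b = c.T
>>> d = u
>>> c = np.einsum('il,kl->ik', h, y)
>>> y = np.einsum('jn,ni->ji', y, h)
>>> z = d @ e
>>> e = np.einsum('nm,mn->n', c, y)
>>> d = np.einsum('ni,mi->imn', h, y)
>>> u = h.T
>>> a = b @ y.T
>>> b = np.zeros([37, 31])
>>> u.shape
(7, 7)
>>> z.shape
(31, 7)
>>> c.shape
(7, 31)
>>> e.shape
(7,)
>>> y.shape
(31, 7)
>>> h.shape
(7, 7)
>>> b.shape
(37, 31)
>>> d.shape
(7, 31, 7)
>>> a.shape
(37, 31)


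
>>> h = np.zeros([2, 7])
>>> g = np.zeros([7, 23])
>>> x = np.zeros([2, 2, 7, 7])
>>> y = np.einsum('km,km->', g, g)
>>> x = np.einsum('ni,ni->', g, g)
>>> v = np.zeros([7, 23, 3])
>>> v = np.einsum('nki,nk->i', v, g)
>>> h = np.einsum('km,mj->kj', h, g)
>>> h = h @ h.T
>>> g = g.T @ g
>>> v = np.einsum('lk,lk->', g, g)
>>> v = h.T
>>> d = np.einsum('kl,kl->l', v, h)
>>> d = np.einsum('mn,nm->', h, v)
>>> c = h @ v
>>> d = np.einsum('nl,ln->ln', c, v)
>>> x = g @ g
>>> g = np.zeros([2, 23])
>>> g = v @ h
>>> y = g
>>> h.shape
(2, 2)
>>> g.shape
(2, 2)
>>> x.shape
(23, 23)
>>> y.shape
(2, 2)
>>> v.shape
(2, 2)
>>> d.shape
(2, 2)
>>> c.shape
(2, 2)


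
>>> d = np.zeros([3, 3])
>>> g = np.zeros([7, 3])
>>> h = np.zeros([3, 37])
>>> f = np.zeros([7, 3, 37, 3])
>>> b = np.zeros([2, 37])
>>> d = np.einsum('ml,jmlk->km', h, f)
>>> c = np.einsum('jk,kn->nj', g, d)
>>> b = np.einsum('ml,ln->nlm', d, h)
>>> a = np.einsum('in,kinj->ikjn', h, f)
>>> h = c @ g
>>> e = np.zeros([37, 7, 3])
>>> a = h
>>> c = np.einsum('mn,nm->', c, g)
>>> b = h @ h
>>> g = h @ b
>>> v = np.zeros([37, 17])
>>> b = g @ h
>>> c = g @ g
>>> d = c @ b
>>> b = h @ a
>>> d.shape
(3, 3)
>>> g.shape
(3, 3)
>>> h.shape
(3, 3)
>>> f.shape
(7, 3, 37, 3)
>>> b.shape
(3, 3)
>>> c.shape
(3, 3)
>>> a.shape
(3, 3)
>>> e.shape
(37, 7, 3)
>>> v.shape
(37, 17)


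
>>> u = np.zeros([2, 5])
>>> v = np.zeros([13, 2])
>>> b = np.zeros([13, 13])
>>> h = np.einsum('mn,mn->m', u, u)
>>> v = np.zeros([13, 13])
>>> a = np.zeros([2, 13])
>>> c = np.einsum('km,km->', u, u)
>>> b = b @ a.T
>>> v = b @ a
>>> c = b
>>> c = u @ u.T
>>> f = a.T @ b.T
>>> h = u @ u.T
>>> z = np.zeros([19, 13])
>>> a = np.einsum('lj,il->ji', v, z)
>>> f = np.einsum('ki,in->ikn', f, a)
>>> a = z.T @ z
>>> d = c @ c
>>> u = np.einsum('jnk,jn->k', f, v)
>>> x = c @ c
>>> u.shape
(19,)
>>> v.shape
(13, 13)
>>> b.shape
(13, 2)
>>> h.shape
(2, 2)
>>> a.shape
(13, 13)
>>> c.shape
(2, 2)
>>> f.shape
(13, 13, 19)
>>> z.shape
(19, 13)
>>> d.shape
(2, 2)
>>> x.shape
(2, 2)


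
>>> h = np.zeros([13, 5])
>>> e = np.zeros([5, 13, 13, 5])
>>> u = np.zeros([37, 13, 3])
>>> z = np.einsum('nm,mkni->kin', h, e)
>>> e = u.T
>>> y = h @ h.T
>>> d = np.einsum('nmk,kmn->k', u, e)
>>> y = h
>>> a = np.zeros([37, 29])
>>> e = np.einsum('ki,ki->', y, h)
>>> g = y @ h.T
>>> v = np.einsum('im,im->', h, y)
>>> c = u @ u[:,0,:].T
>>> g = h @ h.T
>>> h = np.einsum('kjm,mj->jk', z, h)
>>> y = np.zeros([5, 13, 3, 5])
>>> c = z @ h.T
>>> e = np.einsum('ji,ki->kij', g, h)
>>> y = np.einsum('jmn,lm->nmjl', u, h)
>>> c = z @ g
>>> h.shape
(5, 13)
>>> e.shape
(5, 13, 13)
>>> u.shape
(37, 13, 3)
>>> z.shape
(13, 5, 13)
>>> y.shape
(3, 13, 37, 5)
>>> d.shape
(3,)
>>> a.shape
(37, 29)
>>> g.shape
(13, 13)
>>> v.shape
()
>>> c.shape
(13, 5, 13)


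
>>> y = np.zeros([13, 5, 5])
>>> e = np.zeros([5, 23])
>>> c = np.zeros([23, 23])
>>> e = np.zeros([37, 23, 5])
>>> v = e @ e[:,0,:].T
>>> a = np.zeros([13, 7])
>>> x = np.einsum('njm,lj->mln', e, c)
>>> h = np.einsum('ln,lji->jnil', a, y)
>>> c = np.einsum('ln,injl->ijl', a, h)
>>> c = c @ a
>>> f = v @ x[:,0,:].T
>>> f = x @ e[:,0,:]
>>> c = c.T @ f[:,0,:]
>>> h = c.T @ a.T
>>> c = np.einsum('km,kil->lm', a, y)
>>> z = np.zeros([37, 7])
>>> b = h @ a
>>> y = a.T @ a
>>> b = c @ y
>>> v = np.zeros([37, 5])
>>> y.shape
(7, 7)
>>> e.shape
(37, 23, 5)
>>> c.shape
(5, 7)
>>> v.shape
(37, 5)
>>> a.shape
(13, 7)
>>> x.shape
(5, 23, 37)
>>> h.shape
(5, 5, 13)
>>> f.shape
(5, 23, 5)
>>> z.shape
(37, 7)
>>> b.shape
(5, 7)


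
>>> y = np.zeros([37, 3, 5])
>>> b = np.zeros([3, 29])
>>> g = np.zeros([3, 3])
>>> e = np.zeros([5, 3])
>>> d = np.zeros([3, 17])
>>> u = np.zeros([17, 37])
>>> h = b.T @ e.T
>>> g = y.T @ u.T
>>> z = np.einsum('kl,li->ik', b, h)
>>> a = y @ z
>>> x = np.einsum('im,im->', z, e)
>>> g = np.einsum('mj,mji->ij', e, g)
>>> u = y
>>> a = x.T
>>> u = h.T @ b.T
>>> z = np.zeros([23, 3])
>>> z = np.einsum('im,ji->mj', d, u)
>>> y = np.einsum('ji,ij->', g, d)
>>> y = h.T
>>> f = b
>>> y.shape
(5, 29)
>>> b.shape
(3, 29)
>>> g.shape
(17, 3)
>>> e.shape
(5, 3)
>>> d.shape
(3, 17)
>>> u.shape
(5, 3)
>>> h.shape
(29, 5)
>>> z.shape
(17, 5)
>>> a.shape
()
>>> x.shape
()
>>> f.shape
(3, 29)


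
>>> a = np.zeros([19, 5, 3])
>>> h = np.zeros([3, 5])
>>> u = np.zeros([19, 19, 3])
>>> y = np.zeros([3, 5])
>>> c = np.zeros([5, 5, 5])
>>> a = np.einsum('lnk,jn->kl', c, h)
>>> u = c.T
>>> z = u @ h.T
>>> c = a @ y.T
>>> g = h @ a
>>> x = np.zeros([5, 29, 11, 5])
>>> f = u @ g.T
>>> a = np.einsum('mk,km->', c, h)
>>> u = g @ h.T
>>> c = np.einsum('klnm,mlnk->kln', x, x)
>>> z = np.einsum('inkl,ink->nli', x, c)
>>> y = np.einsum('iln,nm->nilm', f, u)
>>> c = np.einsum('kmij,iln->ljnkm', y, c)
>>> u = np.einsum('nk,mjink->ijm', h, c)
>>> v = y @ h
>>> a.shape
()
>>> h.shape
(3, 5)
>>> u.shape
(11, 3, 29)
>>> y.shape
(3, 5, 5, 3)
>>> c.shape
(29, 3, 11, 3, 5)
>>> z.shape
(29, 5, 5)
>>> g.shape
(3, 5)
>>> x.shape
(5, 29, 11, 5)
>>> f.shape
(5, 5, 3)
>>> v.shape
(3, 5, 5, 5)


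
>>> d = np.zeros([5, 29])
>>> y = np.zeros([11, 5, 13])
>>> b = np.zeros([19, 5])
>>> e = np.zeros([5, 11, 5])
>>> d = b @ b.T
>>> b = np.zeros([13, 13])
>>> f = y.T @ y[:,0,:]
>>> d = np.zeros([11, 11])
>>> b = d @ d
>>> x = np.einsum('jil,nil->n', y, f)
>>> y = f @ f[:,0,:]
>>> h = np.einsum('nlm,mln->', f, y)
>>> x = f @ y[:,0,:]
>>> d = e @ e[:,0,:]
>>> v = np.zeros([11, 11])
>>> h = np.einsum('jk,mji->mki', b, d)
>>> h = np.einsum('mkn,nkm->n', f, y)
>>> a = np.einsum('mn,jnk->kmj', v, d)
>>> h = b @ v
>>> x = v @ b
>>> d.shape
(5, 11, 5)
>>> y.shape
(13, 5, 13)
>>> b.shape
(11, 11)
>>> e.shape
(5, 11, 5)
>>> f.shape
(13, 5, 13)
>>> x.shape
(11, 11)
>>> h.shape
(11, 11)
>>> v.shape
(11, 11)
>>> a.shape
(5, 11, 5)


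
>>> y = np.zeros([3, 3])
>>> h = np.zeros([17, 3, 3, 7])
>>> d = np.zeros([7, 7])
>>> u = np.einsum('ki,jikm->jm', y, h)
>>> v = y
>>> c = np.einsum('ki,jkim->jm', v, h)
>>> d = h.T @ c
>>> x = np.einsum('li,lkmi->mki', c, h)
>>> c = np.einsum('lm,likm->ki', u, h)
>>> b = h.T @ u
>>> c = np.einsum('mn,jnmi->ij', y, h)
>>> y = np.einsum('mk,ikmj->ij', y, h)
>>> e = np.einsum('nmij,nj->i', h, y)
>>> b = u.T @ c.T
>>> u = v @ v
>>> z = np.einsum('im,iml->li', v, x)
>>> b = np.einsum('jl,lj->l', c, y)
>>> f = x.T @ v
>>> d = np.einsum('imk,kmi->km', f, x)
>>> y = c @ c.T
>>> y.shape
(7, 7)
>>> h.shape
(17, 3, 3, 7)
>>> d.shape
(3, 3)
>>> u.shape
(3, 3)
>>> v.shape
(3, 3)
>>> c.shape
(7, 17)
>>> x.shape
(3, 3, 7)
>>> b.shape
(17,)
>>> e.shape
(3,)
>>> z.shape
(7, 3)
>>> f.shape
(7, 3, 3)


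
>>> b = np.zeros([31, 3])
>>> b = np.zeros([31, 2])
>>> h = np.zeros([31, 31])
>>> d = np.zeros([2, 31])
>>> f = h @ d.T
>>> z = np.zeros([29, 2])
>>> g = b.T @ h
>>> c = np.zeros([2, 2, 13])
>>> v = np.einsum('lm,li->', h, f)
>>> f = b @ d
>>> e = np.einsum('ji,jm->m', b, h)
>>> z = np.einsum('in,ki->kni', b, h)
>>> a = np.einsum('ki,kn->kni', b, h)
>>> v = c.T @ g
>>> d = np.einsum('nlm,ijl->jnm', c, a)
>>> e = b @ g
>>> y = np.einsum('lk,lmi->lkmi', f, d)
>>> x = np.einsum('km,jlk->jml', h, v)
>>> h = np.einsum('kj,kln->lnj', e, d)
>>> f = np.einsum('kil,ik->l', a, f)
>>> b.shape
(31, 2)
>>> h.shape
(2, 13, 31)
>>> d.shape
(31, 2, 13)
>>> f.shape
(2,)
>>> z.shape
(31, 2, 31)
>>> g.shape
(2, 31)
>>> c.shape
(2, 2, 13)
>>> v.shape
(13, 2, 31)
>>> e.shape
(31, 31)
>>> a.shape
(31, 31, 2)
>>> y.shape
(31, 31, 2, 13)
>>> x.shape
(13, 31, 2)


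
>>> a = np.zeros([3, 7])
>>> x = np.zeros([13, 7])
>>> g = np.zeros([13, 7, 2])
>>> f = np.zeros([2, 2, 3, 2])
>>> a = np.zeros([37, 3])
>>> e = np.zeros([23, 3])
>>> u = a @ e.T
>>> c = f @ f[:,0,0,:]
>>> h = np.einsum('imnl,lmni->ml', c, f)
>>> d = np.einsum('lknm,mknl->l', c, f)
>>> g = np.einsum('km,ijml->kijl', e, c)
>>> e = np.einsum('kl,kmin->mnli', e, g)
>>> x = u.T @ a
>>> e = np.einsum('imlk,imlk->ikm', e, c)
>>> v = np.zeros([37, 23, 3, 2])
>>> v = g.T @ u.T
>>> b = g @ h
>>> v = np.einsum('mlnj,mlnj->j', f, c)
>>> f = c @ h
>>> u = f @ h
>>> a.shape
(37, 3)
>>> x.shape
(23, 3)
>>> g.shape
(23, 2, 2, 2)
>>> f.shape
(2, 2, 3, 2)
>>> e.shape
(2, 2, 2)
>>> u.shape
(2, 2, 3, 2)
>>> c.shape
(2, 2, 3, 2)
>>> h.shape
(2, 2)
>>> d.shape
(2,)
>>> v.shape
(2,)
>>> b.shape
(23, 2, 2, 2)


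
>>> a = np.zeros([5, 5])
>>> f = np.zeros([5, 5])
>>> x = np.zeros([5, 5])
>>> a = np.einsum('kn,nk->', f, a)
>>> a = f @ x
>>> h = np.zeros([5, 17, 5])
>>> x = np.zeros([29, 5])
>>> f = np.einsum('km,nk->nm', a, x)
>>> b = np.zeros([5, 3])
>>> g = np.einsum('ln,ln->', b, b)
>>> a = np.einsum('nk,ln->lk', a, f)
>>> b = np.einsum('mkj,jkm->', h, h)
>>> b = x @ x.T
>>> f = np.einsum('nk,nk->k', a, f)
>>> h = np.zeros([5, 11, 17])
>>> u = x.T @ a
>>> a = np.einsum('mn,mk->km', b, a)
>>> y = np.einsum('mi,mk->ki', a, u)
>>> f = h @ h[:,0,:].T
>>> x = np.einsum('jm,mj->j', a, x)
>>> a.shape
(5, 29)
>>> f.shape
(5, 11, 5)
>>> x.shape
(5,)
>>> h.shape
(5, 11, 17)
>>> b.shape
(29, 29)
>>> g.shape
()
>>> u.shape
(5, 5)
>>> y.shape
(5, 29)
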